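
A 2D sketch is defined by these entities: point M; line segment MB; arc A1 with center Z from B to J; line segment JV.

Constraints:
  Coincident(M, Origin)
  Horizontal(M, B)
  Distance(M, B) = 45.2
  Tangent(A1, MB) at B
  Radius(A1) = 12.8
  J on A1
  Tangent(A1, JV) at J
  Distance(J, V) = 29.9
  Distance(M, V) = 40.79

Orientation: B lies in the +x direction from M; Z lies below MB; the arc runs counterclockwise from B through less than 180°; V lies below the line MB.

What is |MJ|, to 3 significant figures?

34.4

Checks: |ZJ| = 12.80 ✓; ∠(ZJ, JV) = 90.00° ✓; |JV| = 29.90 ✓; |MV| = 40.79 ✓.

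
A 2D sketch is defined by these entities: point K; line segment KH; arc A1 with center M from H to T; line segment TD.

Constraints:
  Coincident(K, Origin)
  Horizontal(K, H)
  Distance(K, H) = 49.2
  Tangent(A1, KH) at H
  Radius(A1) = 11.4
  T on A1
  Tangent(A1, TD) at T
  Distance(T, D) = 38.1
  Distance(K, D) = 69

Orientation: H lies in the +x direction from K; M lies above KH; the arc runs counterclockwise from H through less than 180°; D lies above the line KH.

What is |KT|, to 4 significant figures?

61.82

Checks: |KH| = 49.20 ✓; ∠(MH, HK) = 90.00° ✓; |MT| = 11.40 ✓; ∠(MT, TD) = 90.00° ✓; |TD| = 38.10 ✓; |KD| = 69.00 ✓.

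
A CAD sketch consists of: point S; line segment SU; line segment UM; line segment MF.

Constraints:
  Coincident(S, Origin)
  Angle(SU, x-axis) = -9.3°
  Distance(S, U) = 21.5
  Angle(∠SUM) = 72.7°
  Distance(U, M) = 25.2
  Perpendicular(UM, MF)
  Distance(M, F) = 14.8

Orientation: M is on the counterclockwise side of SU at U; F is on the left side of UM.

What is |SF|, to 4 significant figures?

19.66

S is at the origin; SU runs at -9.3° with length 21.5, so U = 21.5·(cos -9.3°, sin -9.3°) = (21.22, -3.474). ∠SUM = 72.7°, so UM runs at -9.3° + (180° − 72.7°) = 98.00° from the x-axis; with |UM| = 25.2, M = U + 25.2·(cos 98.00°, sin 98.00°) = (17.71, 21.48). The perpendicularity gives MF at right angles to UM; with |MF| = 14.8 on the left of UM, F = M + 14.8·(-0.9903, -0.1392) = (3.054, 19.42). Then |SF| = |F − S| = 19.66.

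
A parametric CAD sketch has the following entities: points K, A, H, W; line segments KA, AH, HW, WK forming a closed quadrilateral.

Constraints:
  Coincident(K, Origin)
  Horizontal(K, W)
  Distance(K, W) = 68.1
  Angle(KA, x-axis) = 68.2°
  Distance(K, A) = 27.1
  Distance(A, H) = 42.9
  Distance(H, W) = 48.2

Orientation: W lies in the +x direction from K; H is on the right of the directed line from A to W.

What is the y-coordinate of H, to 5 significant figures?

-15.869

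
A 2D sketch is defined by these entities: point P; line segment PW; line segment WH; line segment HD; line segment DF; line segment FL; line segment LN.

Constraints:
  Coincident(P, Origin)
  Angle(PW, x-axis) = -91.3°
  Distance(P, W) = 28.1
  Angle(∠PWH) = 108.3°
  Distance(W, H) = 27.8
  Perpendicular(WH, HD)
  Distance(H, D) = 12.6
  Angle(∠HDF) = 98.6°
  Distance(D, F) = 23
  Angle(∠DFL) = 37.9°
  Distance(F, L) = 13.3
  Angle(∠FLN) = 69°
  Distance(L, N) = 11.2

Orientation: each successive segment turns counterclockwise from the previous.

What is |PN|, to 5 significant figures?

29.660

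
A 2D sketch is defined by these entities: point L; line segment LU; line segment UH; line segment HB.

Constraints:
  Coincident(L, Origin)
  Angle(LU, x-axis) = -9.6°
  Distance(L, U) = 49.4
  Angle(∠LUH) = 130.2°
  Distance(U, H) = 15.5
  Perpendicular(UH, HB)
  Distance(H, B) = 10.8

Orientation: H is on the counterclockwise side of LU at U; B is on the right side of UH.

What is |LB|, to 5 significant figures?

67.828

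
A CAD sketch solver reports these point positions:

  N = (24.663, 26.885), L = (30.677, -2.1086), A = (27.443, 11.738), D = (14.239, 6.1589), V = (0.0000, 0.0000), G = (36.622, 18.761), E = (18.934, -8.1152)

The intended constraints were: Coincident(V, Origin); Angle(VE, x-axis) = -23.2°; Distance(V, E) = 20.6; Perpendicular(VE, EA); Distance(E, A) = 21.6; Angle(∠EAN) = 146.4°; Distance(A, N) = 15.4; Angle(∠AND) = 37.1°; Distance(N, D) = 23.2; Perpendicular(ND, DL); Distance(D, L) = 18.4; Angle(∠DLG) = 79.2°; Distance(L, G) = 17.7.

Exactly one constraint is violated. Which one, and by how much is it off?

Distance(L, G) = 17.7 — off by 4.00.

V = (0.00, 0.00) ✓; VE at -23.20° ✓; |VE| = 20.60 ✓; ∠(VE, EA) = 90.00° ✓; |EA| = 21.60 ✓; ∠EAN = 146.4° ✓; |AN| = 15.40 ✓; ∠AND = 37.10° ✓; |ND| = 23.20 ✓; ∠(ND, DL) = 90.00° ✓; |DL| = 18.40 ✓; ∠DLG = 79.20° ✓; |LG| = 21.70 ✗.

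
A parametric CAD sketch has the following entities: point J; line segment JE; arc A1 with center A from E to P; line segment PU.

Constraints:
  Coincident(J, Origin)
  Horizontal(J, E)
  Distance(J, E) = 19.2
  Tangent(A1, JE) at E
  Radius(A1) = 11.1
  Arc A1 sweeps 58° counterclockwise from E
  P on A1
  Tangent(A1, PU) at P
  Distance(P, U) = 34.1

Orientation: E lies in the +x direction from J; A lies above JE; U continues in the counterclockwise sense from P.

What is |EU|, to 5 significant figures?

43.825

J is at the origin; J and E share the same y with |JE| = 19.2 and E on the +x side, so E = (19.200, 0.0000). Since A1 is tangent to JE there, AE ⟂ JE, so A = E + (0, 11.1) = (19.200, 11.100). On A1, E sits at bearing -90° from A; a 58° counterclockwise sweep puts P at bearing -32°, so P = A + 11.1·(cos -32°, sin -32°) = (28.613, 5.2179). The tangent condition forces AP to be normal to PU, so PU runs along (−sin -32°, cos -32°); with |PU| = 34.1, U = (46.684, 34.136). Then |EU| = |U − E| = 43.825.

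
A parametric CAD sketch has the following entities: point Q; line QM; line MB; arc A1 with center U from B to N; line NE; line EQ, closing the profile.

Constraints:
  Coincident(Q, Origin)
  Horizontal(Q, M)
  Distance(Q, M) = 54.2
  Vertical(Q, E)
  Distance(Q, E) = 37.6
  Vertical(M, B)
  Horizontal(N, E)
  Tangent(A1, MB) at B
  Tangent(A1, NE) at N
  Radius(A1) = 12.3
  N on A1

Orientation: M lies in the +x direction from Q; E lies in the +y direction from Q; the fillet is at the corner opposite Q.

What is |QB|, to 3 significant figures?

59.8

Q is at the origin; Q and M share the same y with |QM| = 54.2 and M on the +x side, so M = (54.2, 0.00). Q and E share the same x with |QE| = 37.6 and E on the +y side, so E = (0.00, 37.6). The virtual corner opposite Q is at (54.2, 37.6). Since A1 is tangent to MB there, UB ⟂ MB and A1 meets NE tangentially, so UN is at right angles to NE, with radius 12.3, so the center U sits 12.3 in from both sides at U = (41.9, 25.3). That places the tangent points at B = (54.2, 25.3) on MB and N = (41.9, 37.6) on NE. Then |QB| = |B − Q| = 59.8.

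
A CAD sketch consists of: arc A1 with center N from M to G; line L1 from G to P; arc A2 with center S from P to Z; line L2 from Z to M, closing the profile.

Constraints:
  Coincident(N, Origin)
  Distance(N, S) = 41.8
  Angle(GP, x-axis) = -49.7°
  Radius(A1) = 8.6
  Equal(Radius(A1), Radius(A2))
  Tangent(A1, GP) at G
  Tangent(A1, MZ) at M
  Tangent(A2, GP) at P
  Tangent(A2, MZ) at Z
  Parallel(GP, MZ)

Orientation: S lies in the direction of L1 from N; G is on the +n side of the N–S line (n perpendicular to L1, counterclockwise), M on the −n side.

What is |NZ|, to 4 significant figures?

42.68

The slot axis is L1's direction at -49.7°, so u = (cos -49.7°, sin -49.7°) = (0.6468, -0.7627) and n = (−sin -49.7°, cos -49.7°) = (0.7627, 0.6468). N is at the origin and S lies 41.8 along u from N, so S = 41.8·u = (27.04, -31.88). Tangency of A1 to both parallel lines with radius 8.6 puts G and M at N ± 8.6·n: G = (6.559, 5.562), M = (-6.559, -5.562). Equal radii place P and Z the same way about S: P = S + 8.6·n = (33.59, -26.32), Z = S − 8.6·n = (20.48, -37.44). Then |NZ| = |Z − N| = 42.68.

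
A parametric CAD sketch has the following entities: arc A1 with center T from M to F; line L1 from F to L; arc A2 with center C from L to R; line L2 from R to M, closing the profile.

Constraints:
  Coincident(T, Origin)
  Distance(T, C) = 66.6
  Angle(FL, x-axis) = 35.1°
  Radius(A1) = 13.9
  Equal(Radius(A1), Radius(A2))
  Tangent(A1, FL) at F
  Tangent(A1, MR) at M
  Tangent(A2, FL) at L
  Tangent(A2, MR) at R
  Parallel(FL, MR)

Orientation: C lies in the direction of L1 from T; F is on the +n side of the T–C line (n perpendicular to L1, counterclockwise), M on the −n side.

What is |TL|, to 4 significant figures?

68.04

The slot axis is L1's direction at 35.1°, so u = (cos 35.1°, sin 35.1°) = (0.8181, 0.5750) and n = (−sin 35.1°, cos 35.1°) = (-0.5750, 0.8181). T is at the origin and C lies 66.6 along u from T, so C = 66.6·u = (54.49, 38.30). Tangency of A1 to both parallel lines with radius 13.9 puts F and M at T ± 13.9·n: F = (-7.993, 11.37), M = (7.993, -11.37). Equal radii place L and R the same way about C: L = C + 13.9·n = (46.50, 49.67), R = C − 13.9·n = (62.48, 26.92). Then |TL| = |L − T| = 68.04.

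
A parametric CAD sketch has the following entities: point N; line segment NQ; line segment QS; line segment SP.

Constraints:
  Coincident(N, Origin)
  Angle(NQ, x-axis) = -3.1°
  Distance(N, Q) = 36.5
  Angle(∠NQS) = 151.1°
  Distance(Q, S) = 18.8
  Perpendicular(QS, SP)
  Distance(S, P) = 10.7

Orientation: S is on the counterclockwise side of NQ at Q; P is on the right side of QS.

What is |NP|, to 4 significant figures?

58.13

∠NQS = 151.1°, so QS runs at -3.1° + (180° − 151.1°) = 25.80° from the x-axis; with |QS| = 18.8, S = Q + 18.8·(cos 25.80°, sin 25.80°) = (53.37, 6.208). The perpendicularity gives SP at right angles to QS; with |SP| = 10.7 on the right of QS, P = S + 10.7·(0.4352, -0.9003) = (58.03, -3.425). Then |NP| = |P − N| = 58.13.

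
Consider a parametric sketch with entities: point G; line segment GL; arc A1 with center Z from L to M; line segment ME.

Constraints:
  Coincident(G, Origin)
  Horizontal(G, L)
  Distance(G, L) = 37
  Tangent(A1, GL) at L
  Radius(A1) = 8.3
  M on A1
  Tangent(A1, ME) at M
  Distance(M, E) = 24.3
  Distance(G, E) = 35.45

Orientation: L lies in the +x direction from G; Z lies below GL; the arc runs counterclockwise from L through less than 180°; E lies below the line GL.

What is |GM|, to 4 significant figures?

29.69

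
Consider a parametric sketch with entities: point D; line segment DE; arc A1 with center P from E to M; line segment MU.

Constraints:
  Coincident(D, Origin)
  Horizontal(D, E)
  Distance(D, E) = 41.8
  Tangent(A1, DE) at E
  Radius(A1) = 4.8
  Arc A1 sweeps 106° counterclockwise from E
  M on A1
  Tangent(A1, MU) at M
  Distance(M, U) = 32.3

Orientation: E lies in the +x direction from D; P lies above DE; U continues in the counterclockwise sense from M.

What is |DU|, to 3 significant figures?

52.8

On A1, E sits at bearing -90° from P; a 106° counterclockwise sweep puts M at bearing 16°, so M = P + 4.8·(cos 16°, sin 16°) = (46.4, 6.12). The tangent condition forces PM to be normal to MU, so MU runs along (−sin 16°, cos 16°); with |MU| = 32.3, U = (37.5, 37.2). Then |DU| = |U − D| = 52.8.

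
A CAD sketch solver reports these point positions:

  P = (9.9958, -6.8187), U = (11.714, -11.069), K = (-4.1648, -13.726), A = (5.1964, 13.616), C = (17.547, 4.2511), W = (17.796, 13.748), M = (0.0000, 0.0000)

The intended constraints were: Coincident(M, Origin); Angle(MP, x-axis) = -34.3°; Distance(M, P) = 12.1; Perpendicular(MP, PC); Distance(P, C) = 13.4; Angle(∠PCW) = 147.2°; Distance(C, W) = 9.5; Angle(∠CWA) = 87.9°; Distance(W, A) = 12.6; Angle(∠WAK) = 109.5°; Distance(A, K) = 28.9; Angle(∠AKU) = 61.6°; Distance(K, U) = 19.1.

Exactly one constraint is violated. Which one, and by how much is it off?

Distance(K, U) = 19.1 — off by 3.00.

M = (0.00, 0.00) ✓; MP at -34.30° ✓; |MP| = 12.10 ✓; ∠(MP, PC) = 90.00° ✓; |PC| = 13.40 ✓; ∠PCW = 147.2° ✓; |CW| = 9.500 ✓; ∠CWA = 87.90° ✓; |WA| = 12.60 ✓; ∠WAK = 109.5° ✓; |AK| = 28.90 ✓; ∠AKU = 61.60° ✓; |KU| = 16.10 ✗.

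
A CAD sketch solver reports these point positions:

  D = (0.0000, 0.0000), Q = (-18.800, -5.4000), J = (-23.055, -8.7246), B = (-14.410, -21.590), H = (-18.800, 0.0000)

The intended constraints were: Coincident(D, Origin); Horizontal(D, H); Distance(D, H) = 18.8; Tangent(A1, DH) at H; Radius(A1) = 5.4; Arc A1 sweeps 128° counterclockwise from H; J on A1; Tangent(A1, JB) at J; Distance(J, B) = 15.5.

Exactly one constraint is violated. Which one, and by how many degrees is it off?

Tangent(A1, JB) at J — off by 4.10°.

D = (0.00, 0.00) ✓; D.y = 0.00, H.y = 0.00 ✓; |DH| = 18.80 ✓; ∠(QH, HD) = 90.00° ✓; |QH| = 5.400 ✓; bearing(Q→J) − bearing(Q→H) = 128.0° ✓; |QJ| = 5.400 ✓; ∠(QJ, JB) = 94.10° ✗; |JB| = 15.50 ✓.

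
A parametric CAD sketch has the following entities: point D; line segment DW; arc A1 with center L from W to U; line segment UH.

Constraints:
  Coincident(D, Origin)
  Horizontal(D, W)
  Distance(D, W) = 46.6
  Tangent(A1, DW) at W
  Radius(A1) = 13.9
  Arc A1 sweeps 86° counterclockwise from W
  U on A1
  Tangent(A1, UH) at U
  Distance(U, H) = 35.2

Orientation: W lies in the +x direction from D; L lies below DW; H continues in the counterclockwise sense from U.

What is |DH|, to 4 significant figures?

56.79

On A1, W sits at bearing 90° from L; an 86° counterclockwise sweep puts U at bearing 176°, so U = L + 13.9·(cos 176°, sin 176°) = (32.73, -12.93). A1 meets UH tangentially, so LU is at right angles to UH, so UH runs along (−sin 176°, cos 176°); with |UH| = 35.2, H = (30.28, -48.04). Then |DH| = |H − D| = 56.79.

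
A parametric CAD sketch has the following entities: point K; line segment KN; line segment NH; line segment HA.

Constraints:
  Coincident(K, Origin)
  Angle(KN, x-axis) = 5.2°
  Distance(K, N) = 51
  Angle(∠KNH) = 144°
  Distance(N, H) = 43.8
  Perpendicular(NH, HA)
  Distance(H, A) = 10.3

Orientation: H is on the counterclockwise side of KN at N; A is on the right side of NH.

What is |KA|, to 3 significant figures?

94.1

K is at the origin; KN runs at 5.2° with length 51.0, so N = 51.0·(cos 5.2°, sin 5.2°) = (50.8, 4.62). ∠KNH = 144.0°, so NH runs at 5.2° + (180° − 144.0°) = 41.2° from the x-axis; with |NH| = 43.8, H = N + 43.8·(cos 41.2°, sin 41.2°) = (83.7, 33.5). The perpendicularity gives HA at right angles to NH; with |HA| = 10.3 on the right of NH, A = H + 10.3·(0.659, -0.752) = (90.5, 25.7). Then |KA| = |A − K| = 94.1.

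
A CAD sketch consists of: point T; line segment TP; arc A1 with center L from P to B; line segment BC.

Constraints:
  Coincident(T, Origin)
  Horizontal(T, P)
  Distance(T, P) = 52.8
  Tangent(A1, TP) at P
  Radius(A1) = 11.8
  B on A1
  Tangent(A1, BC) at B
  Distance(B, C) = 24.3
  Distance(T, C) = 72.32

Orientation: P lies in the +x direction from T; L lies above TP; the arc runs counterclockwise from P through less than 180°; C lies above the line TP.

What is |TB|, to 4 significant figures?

65.84

Checks: T = (0.00, 0.00) ✓; |LB| = 11.80 ✓; ∠(LB, BC) = 90.00° ✓; |BC| = 24.30 ✓; |TC| = 72.32 ✓.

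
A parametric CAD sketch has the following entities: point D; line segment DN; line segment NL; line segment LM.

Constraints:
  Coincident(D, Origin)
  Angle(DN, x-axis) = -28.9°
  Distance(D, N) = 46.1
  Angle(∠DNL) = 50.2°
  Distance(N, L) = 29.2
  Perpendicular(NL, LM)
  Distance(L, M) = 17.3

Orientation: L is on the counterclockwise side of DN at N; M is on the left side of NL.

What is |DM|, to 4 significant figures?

18.12

∠DNL = 50.2°, so NL runs at -28.9° + (180° − 50.2°) = 100.9° from the x-axis; with |NL| = 29.2, L = N + 29.2·(cos 100.9°, sin 100.9°) = (34.84, 6.394). NL ⟂ LM; with |LM| = 17.3 on the left of NL, M = L + 17.3·(-0.9820, -0.1891) = (17.85, 3.123). Then |DM| = |M − D| = 18.12.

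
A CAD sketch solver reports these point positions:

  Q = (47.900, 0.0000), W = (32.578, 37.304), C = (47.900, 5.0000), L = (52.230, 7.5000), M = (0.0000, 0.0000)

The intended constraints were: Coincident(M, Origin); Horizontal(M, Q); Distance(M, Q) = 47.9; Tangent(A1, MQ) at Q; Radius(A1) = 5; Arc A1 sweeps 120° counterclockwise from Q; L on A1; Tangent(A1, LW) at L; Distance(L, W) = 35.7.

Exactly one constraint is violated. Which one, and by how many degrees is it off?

Tangent(A1, LW) at L — off by 3.40°.

M = (0.00, 0.00) ✓; M.y = 0.00, Q.y = 0.00 ✓; |MQ| = 47.90 ✓; ∠(CQ, QM) = 90.00° ✓; |CQ| = 5.000 ✓; bearing(C→L) − bearing(C→Q) = 120.0° ✓; |CL| = 5.000 ✓; ∠(CL, LW) = 86.60° ✗; |LW| = 35.70 ✓.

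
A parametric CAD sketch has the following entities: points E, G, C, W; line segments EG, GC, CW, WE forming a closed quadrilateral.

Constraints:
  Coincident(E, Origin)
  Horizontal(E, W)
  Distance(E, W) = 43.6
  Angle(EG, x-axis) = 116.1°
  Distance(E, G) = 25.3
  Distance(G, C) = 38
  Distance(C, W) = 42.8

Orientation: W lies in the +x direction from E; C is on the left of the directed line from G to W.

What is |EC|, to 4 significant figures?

44.70

E is at the origin; E and W share the same y with |EW| = 43.6 and W in +x, so W = (43.6, 0). EG runs at 116.1° with |EG| = 25.3, so G = (-11.13, 22.72). C is determined by |GC| = 38.0 and |CW| = 42.8 together: it lies at the intersection of circle(G, 38.0) and circle(W, 42.8). With |GW| = 59.26, the foot of the radical line on GW is 26.36 from G and the perpendicular offset is √(38.0² − 26.36²) = 27.37. Taking the left-of-GW solution: C = (23.71, 37.90).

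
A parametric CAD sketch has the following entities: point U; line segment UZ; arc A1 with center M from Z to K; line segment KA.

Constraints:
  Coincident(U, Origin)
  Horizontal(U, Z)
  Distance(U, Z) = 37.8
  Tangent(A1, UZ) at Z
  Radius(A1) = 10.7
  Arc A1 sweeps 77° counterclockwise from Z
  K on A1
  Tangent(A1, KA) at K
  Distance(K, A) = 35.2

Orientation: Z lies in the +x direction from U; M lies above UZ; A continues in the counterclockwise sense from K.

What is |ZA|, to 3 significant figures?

46.4

U is at the origin; UZ is horizontal with |UZ| = 37.8 and Z on the +x side, so Z = (37.8, 0.00). A1 meets UZ tangentially, so MZ is at right angles to UZ, so M = Z + (0, 10.7) = (37.8, 10.7). On A1, Z sits at bearing -90° from M; a 77° counterclockwise sweep puts K at bearing -13°, so K = M + 10.7·(cos -13°, sin -13°) = (48.2, 8.29). A1 meets KA tangentially, so MK is at right angles to KA, so KA runs along (−sin -13°, cos -13°); with |KA| = 35.2, A = (56.1, 42.6). Then |ZA| = |A − Z| = 46.4.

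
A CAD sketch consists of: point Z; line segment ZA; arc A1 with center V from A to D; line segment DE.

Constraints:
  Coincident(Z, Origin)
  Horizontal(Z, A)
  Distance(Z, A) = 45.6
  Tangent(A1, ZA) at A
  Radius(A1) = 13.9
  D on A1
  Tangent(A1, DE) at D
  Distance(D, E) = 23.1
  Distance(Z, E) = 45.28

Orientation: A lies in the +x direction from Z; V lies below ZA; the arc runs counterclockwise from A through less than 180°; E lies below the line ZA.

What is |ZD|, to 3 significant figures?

34.0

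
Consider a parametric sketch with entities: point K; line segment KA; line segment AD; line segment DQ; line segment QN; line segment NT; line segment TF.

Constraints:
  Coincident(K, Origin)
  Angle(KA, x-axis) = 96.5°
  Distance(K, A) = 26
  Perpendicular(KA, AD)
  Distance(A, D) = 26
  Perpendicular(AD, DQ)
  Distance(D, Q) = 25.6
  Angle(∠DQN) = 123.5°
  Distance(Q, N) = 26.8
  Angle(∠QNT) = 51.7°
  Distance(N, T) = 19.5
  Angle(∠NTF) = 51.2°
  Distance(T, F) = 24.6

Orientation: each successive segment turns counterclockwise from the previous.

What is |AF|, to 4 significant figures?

44.41

∠QNT = 51.7° gives NT at 101.3° from the x-axis; with |NT| = 19.5, T = (-5.820, 4.409). ∠NTF = 51.2° gives TF at -129.9° from the x-axis; with |TF| = 24.6, F = (-21.60, -14.46). Then |AF| = |F − A| = 44.41.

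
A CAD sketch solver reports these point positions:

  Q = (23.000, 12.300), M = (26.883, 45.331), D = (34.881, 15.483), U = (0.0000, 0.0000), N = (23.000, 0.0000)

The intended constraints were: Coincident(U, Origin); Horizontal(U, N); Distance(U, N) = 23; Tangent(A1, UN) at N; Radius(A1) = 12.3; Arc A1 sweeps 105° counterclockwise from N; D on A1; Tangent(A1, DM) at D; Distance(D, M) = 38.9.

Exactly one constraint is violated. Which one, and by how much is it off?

Distance(D, M) = 38.9 — off by 8.00.

U = (0.00, 0.00) ✓; U.y = 0.00, N.y = 0.00 ✓; |UN| = 23.00 ✓; ∠(QN, NU) = 90.00° ✓; |QN| = 12.30 ✓; bearing(Q→D) − bearing(Q→N) = 105.0° ✓; |QD| = 12.30 ✓; ∠(QD, DM) = 90.00° ✓; |DM| = 30.90 ✗.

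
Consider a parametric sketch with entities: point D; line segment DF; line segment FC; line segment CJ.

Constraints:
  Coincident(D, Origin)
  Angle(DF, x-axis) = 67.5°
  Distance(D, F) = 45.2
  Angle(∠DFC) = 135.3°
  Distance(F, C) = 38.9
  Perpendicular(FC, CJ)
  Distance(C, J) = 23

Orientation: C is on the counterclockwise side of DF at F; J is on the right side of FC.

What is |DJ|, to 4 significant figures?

89.71

D is at the origin; DF runs at 67.5° with length 45.2, so F = 45.2·(cos 67.5°, sin 67.5°) = (17.30, 41.76). ∠DFC = 135.3°, so FC runs at 67.5° + (180° − 135.3°) = 112.2° from the x-axis; with |FC| = 38.9, C = F + 38.9·(cos 112.2°, sin 112.2°) = (2.599, 77.78). The perpendicularity gives CJ at right angles to FC; with |CJ| = 23.0 on the right of FC, J = C + 23.0·(0.9259, 0.3778) = (23.89, 86.47). Then |DJ| = |J − D| = 89.71.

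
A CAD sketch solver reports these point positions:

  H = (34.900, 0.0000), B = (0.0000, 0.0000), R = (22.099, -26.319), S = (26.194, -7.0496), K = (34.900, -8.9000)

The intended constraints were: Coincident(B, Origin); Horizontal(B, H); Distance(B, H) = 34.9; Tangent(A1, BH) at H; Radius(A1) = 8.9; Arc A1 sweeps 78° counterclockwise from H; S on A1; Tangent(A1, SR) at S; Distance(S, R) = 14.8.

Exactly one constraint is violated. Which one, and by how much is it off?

Distance(S, R) = 14.8 — off by 4.90.

B = (0.00, 0.00) ✓; B.y = 0.00, H.y = 0.00 ✓; |BH| = 34.90 ✓; ∠(KH, HB) = 90.00° ✓; |KH| = 8.900 ✓; bearing(K→S) − bearing(K→H) = 78.00° ✓; |KS| = 8.900 ✓; ∠(KS, SR) = 90.00° ✓; |SR| = 19.70 ✗.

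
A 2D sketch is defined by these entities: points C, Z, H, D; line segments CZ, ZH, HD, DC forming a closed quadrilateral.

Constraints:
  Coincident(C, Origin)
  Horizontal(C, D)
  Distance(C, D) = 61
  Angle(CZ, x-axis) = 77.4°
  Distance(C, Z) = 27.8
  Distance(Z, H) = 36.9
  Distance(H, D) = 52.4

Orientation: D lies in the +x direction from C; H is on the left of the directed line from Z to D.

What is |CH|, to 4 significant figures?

59.81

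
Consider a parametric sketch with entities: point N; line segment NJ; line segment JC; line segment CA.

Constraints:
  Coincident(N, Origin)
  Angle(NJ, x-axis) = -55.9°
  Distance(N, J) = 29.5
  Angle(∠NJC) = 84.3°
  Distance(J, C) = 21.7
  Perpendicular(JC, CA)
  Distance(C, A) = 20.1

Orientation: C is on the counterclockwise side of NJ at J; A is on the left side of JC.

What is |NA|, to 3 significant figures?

20.9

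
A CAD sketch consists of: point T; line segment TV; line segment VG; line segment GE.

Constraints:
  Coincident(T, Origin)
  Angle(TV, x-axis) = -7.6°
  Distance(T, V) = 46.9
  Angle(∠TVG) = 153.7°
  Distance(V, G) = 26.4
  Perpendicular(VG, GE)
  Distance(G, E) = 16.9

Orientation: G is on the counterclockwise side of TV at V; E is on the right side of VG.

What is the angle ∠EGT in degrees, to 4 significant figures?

106.9°

T is at the origin; TV runs at -7.6° with length 46.9, so V = 46.9·(cos -7.6°, sin -7.6°) = (46.49, -6.203). ∠TVG = 153.7°, so VG runs at -7.6° + (180° − 153.7°) = 18.70° from the x-axis; with |VG| = 26.4, G = V + 26.4·(cos 18.70°, sin 18.70°) = (71.49, 2.261). VG ⟂ GE; with |GE| = 16.9 on the right of VG, E = G + 16.9·(0.3206, -0.9472) = (76.91, -13.75). Then cos ∠EGT = GE·GT / (|GE||GT|), giving 106.9°.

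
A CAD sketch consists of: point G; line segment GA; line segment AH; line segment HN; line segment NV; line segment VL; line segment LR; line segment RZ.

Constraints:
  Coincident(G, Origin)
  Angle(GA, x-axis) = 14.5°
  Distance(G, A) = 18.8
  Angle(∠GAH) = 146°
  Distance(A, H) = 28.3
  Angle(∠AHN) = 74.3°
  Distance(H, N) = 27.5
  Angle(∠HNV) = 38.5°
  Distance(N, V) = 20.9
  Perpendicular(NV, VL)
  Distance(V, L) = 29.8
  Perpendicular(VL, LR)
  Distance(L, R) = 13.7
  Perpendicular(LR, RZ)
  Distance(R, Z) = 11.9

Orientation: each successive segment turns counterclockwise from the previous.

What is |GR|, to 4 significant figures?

61.17

NV is perpendicular to VL, so VL runs at 25.70°; with |VL| = 29.8, L = (48.11, 31.96). VL ⟂ LR, so LR runs at 115.7°; with |LR| = 13.7, R = (42.17, 44.31). Then |GR| = |R − G| = 61.17.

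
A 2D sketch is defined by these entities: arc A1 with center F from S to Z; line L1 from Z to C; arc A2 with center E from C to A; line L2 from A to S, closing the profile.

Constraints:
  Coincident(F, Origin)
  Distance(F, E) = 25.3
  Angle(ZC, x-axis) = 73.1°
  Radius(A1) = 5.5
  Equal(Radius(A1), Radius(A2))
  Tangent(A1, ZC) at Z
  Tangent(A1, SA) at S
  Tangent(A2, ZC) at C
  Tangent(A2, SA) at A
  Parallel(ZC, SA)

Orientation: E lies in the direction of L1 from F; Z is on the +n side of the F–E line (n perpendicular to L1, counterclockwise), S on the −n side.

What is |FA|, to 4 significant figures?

25.89

The slot axis is L1's direction at 73.1°, so u = (cos 73.1°, sin 73.1°) = (0.2907, 0.9568) and n = (−sin 73.1°, cos 73.1°) = (-0.9568, 0.2907). F is at the origin and E lies 25.3 along u from F, so E = 25.3·u = (7.355, 24.21). Tangency of A1 to both parallel lines with radius 5.5 puts Z and S at F ± 5.5·n: Z = (-5.262, 1.599), S = (5.262, -1.599). Equal radii place C and A the same way about E: C = E + 5.5·n = (2.092, 25.81), A = E − 5.5·n = (12.62, 22.61). Then |FA| = |A − F| = 25.89.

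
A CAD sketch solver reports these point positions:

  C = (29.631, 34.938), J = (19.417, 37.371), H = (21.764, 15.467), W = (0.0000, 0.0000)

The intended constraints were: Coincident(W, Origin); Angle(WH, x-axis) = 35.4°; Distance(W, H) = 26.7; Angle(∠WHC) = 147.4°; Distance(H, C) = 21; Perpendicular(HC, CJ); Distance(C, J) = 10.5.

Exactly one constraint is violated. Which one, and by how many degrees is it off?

Perpendicular(HC, CJ) — off by 8.60°.

W = (0.00, 0.00) ✓; WH at 35.40° ✓; |WH| = 26.70 ✓; ∠WHC = 147.4° ✓; |HC| = 21.00 ✓; ∠(HC, CJ) = 98.60° ✗; |CJ| = 10.50 ✓.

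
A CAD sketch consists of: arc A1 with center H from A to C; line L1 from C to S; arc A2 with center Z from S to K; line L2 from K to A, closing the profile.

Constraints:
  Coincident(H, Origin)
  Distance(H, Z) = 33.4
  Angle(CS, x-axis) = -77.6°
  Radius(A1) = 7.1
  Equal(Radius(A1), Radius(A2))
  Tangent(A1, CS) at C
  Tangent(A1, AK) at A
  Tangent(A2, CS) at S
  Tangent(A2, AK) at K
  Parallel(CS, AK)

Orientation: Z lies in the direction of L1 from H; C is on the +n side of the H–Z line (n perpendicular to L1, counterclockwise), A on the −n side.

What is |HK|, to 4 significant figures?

34.15

The slot axis is L1's direction at -77.6°, so u = (cos -77.6°, sin -77.6°) = (0.2147, -0.9767) and n = (−sin -77.6°, cos -77.6°) = (0.9767, 0.2147). H is at the origin and Z lies 33.4 along u from H, so Z = 33.4·u = (7.172, -32.62). Tangency of A1 to both parallel lines with radius 7.1 puts C and A at H ± 7.1·n: C = (6.934, 1.525), A = (-6.934, -1.525). Equal radii place S and K the same way about Z: S = Z + 7.1·n = (14.11, -31.10), K = Z − 7.1·n = (0.2378, -34.15). Then |HK| = |K − H| = 34.15.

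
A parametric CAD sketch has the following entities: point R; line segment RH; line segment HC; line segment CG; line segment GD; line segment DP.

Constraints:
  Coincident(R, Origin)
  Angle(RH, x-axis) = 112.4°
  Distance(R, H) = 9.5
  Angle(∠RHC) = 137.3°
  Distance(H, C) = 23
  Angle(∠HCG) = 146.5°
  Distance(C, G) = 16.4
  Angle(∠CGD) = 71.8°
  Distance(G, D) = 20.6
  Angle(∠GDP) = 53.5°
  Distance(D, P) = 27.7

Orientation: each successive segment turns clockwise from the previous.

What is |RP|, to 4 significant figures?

29.33

R is at the origin; RH runs at 112.4° with length 9.5, so H = (-3.620, 8.783). ∠RHC = 137.3° gives HC at 69.70° from the x-axis; with |HC| = 23.0, C = (4.359, 30.35). ∠HCG = 146.5° gives CG at 36.20° from the x-axis; with |CG| = 16.4, G = (17.59, 40.04). ∠CGD = 71.8° gives GD at -72.00° from the x-axis; with |GD| = 20.6, D = (23.96, 20.45). ∠GDP = 53.5° gives DP at 161.5° from the x-axis; with |DP| = 27.7, P = (-2.309, 29.24). Then |RP| = |P − R| = 29.33.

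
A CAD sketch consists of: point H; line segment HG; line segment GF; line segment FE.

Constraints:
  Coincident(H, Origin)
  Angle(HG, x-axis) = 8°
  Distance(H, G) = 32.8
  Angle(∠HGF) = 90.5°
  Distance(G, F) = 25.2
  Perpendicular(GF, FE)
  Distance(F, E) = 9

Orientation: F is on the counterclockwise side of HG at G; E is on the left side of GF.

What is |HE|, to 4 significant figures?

34.87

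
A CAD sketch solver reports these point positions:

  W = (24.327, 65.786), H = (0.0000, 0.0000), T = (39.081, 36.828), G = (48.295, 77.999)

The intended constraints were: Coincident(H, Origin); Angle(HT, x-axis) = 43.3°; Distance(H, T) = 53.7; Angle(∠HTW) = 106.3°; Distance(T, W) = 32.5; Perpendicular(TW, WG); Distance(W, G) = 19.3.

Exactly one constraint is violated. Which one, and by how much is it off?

Distance(W, G) = 19.3 — off by 7.60.

H = (0.00, 0.00) ✓; HT at 43.30° ✓; |HT| = 53.70 ✓; ∠HTW = 106.3° ✓; |TW| = 32.50 ✓; ∠(TW, WG) = 90.00° ✓; |WG| = 26.90 ✗.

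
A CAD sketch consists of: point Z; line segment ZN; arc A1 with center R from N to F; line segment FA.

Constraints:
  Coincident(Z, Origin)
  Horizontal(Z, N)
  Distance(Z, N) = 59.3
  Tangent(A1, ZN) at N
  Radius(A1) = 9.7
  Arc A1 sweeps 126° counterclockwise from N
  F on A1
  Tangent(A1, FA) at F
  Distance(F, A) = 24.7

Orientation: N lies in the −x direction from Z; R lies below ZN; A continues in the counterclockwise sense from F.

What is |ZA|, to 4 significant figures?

63.42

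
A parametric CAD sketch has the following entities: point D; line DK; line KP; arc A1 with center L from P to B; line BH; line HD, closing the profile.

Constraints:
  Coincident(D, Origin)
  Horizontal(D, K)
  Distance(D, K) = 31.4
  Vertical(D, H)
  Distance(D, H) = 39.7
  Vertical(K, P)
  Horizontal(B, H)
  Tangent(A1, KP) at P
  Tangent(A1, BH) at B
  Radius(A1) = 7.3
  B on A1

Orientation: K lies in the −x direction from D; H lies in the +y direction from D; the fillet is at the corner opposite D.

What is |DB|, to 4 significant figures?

46.44

D is at the origin; D and K share the same y with |DK| = 31.4 and K on the −x side, so K = (-31.40, 0.000). D and H share the same x with |DH| = 39.7 and H on the +y side, so H = (0.000, 39.70). The virtual corner opposite D is at (-31.40, 39.70). Since A1 is tangent to KP there, LP ⟂ KP and the tangent condition forces LB to be normal to BH, with radius 7.3, so the center L sits 7.3 in from both sides at L = (-24.10, 32.40). That places the tangent points at P = (-31.40, 32.40) on KP and B = (-24.10, 39.70) on BH. Then |DB| = |B − D| = 46.44.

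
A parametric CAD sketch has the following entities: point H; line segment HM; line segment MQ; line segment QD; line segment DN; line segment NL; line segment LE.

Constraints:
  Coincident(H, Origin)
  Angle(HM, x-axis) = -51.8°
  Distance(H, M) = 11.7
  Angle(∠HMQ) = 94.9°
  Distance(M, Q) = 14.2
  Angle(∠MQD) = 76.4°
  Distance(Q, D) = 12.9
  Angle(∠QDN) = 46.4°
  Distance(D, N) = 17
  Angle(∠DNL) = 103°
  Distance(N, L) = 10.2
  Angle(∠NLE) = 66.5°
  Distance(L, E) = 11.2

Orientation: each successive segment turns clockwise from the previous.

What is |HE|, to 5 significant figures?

17.672

H is at the origin; HM runs at -51.8° with length 11.7, so M = (7.2354, -9.1945). ∠HMQ = 94.9° gives MQ at -136.90° from the x-axis; with |MQ| = 14.2, Q = (-3.1329, -18.897). ∠MQD = 76.4° gives QD at 119.50° from the x-axis; with |QD| = 12.9, D = (-9.4852, -7.6694). ∠QDN = 46.4° gives DN at -14.100° from the x-axis; with |DN| = 17.0, N = (7.0026, -11.811). ∠DNL = 103.0° gives NL at -91.100° from the x-axis; with |NL| = 10.2, L = (6.8068, -22.009). ∠NLE = 66.5° gives LE at 155.40° from the x-axis; with |LE| = 11.2, E = (-3.3766, -17.347). Then |HE| = |E − H| = 17.672.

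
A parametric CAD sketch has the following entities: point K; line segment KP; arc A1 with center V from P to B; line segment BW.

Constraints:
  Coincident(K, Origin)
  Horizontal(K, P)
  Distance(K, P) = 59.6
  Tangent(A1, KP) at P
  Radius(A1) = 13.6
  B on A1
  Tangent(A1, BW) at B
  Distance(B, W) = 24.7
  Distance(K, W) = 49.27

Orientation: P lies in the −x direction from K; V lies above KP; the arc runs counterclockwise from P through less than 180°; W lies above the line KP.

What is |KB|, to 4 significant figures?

47.74

K is at the origin; KP is horizontal with |KP| = 59.6 and P on the −x side, so P = (-59.60, 0.000). Tangency of A1 to KP means the radius VP is perpendicular to KP, so V = P + (0, 13.6) = (-59.60, 13.60). Since VB ⟂ BW (tangency), |VW| = √(13.6² + 24.7²) = 28.20 regardless of where B sits on A1. So W lies on both circle(K, 49.27) and circle(V, 28.20); the above-KP intersection is W = (-37.85, 31.54). B is the foot of the tangent from W: B = (-46.96, 8.584).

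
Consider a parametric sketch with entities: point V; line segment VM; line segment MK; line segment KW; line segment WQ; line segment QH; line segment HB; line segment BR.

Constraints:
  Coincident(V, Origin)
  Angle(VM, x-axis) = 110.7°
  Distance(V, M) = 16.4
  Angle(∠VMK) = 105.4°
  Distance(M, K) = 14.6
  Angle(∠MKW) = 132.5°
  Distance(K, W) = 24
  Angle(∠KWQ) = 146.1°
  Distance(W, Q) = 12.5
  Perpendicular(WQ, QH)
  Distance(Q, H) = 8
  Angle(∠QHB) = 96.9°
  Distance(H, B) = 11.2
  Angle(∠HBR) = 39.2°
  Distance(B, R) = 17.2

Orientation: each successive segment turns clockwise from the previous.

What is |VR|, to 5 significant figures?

42.739

V is at the origin; VM runs at 110.7° with length 16.4, so M = (-5.7970, 15.341). ∠VMK = 105.4° gives MK at 36.100° from the x-axis; with |MK| = 14.6, K = (5.9997, 23.944). ∠MKW = 132.5° gives KW at -11.400° from the x-axis; with |KW| = 24.0, W = (29.526, 19.200). ∠KWQ = 146.1° gives WQ at -45.300° from the x-axis; with |WQ| = 12.5, Q = (38.319, 10.315). The perpendicularity gives QH at right angles to WQ, so QH runs at -135.30°; with |QH| = 8.0, H = (32.632, 4.6876). ∠QHB = 96.9° gives HB at 141.60° from the x-axis; with |HB| = 11.2, B = (23.855, 11.644). ∠HBR = 39.2° gives BR at 0.80000° from the x-axis; with |BR| = 17.2, R = (41.053, 11.885). Then |VR| = |R − V| = 42.739.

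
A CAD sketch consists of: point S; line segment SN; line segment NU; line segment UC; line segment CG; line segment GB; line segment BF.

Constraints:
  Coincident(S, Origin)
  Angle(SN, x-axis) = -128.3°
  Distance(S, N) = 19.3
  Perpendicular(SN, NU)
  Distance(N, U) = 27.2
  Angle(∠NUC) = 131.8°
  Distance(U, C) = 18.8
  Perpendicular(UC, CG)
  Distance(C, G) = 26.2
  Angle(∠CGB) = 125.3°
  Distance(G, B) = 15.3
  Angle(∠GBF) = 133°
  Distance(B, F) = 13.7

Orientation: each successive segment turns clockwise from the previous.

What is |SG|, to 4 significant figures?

23.59

∠NUC = 131.8° gives UC at 93.50° from the x-axis; with |UC| = 18.8, C = (-34.46, 20.48). UC is perpendicular to CG, so CG runs at 3.500°; with |CG| = 26.2, G = (-8.304, 22.08). Then |SG| = |G − S| = 23.59.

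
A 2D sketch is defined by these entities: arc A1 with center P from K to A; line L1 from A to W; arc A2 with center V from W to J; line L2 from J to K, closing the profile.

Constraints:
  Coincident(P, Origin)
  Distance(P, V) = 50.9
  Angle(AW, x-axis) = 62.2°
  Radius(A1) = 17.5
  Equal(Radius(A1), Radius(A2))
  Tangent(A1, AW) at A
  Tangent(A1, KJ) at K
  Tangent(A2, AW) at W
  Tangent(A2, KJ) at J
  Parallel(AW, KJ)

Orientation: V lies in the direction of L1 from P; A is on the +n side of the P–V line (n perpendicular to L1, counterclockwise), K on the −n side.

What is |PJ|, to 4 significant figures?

53.82

Tangency of A1 to both parallel lines with radius 17.5 puts A and K at P ± 17.5·n: A = (-15.48, 8.162), K = (15.48, -8.162). Equal radii place W and J the same way about V: W = V + 17.5·n = (8.259, 53.19), J = V − 17.5·n = (39.22, 36.86). Then |PJ| = |J − P| = 53.82.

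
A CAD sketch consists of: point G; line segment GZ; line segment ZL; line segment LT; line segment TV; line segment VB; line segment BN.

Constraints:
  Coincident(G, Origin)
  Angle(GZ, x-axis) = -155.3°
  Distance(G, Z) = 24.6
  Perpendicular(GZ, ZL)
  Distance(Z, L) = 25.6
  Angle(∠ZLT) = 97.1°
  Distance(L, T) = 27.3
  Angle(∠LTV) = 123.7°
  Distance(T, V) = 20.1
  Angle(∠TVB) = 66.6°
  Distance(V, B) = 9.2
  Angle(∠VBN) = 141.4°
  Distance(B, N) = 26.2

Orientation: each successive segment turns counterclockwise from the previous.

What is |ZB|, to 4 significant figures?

33.32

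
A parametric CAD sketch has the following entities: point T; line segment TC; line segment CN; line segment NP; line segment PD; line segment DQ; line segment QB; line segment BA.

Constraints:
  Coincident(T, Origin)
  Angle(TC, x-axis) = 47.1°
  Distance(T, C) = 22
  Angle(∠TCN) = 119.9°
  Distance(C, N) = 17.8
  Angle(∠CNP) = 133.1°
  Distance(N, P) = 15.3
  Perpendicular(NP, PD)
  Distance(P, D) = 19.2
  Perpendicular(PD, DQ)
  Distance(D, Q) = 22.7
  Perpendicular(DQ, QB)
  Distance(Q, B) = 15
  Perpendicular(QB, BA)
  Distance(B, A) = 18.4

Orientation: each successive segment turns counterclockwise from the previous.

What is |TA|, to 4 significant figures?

34.21

DQ is perpendicular to QB, so QB runs at 64.10°; with |QB| = 15.0, B = (14.53, 26.11). QB ⟂ BA, so BA runs at 154.1°; with |BA| = 18.4, A = (-2.017, 34.15). Then |TA| = |A − T| = 34.21.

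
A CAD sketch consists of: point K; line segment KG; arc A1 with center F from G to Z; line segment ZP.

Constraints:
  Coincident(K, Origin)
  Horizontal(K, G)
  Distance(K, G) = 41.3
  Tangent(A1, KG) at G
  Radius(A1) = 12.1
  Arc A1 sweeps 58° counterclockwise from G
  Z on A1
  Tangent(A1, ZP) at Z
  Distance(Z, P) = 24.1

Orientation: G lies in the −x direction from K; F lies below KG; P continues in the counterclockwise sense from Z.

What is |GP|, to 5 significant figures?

34.829

K is at the origin; KG is horizontal with |KG| = 41.3 and G on the −x side, so G = (-41.300, 0.0000). Tangency of A1 to KG means the radius FG is perpendicular to KG, so F = G + (0, -12.1) = (-41.300, -12.100). On A1, G sits at bearing 90° from F; a 58° counterclockwise sweep puts Z at bearing 148°, so Z = F + 12.1·(cos 148°, sin 148°) = (-51.561, -5.6880). Tangency of A1 to ZP means the radius FZ is perpendicular to ZP, so ZP runs along (−sin 148°, cos 148°); with |ZP| = 24.1, P = (-64.332, -26.126). Then |GP| = |P − G| = 34.829.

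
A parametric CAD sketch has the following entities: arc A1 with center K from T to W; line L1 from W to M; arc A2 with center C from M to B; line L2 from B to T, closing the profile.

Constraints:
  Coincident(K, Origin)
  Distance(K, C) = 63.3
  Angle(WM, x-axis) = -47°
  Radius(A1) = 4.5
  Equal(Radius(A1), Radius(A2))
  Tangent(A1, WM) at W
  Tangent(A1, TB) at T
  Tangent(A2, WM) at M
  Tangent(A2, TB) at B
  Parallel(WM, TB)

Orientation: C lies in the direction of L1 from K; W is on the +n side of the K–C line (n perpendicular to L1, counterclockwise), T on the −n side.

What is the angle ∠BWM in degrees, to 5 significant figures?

8.0921°

The slot axis is L1's direction at -47.0°, so u = (cos -47.0°, sin -47.0°) = (0.68200, -0.73135) and n = (−sin -47.0°, cos -47.0°) = (0.73135, 0.68200). K is at the origin and C lies 63.3 along u from K, so C = 63.3·u = (43.170, -46.295). Tangency of A1 to both parallel lines with radius 4.5 puts W and T at K ± 4.5·n: W = (3.2911, 3.0690), T = (-3.2911, -3.0690). Equal radii place M and B the same way about C: M = C + 4.5·n = (46.462, -43.226), B = C − 4.5·n = (39.879, -49.364). Then cos ∠BWM = WB·WM / (|WB||WM|), giving 8.0921°.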